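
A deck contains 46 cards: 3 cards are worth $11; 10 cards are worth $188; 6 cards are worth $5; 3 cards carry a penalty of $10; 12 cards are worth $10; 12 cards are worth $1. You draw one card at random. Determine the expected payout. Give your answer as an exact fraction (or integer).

2045/46 dollars

E[payout] = (3/46)·11 + (10/46)·188 + (6/46)·5 + (3/46)·(-10) + (12/46)·10 + (12/46)·1 = 2045/46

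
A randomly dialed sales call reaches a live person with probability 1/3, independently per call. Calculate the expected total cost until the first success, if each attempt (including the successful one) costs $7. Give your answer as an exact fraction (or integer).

E[#attempts] = 1/p = 3; E[cost] = 7·3 = 21.

$21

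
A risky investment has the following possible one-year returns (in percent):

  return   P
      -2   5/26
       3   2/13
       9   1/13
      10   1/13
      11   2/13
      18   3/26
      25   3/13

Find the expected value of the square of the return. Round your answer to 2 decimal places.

216.31

E[X²] = (5/26)·4 + (2/13)·9 + (1/13)·81 + (1/13)·100 + (2/13)·121 + (3/26)·324 + (3/13)·625
     = 2812/13 ≈ 216.31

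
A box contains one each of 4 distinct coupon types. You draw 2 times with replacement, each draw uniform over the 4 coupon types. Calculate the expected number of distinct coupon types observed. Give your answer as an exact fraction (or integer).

7/4

Let Xⱼ=1 if type j appears at least once. P(Xⱼ=1) = 1 − ((4−1)/4)^2 = 7/16.
E[#distinct] = 4·7/16 = 7/4.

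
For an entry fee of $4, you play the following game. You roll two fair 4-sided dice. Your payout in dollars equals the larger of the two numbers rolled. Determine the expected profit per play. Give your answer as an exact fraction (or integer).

Distribution of the larger of the two numbers rolled: 1 w.p. 1/16, 2 w.p. 3/16, 3 w.p. 5/16, 4 w.p. 7/16
E[payout] = (1/16)·1 + (3/16)·2 + (5/16)·3 + (7/16)·4 = 25/8
Expected profit = 25/8 − 4 = -7/8

-7/8 dollars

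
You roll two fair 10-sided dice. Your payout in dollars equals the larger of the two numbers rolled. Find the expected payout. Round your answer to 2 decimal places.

Distribution of the larger of the two numbers rolled: 1 w.p. 1/100, 2 w.p. 3/100, 3 w.p. 1/20, 4 w.p. 7/100, 5 w.p. 9/100, 6 w.p. 11/100, …
E[payout] = (1/100)·1 + (3/100)·2 + (1/20)·3 + (7/100)·4 + (9/100)·5 + (11/100)·6 + (13/100)·7 + (3/20)·8 + (17/100)·9 + (19/100)·10 = 143/20
≈ $7.15

$7.15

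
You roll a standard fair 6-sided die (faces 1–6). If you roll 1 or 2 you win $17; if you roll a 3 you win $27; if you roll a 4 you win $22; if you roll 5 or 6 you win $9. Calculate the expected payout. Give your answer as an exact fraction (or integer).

101/6 dollars

E[payout] = (1/3)·9 + (1/3)·17 + (1/6)·22 + (1/6)·27 = 101/6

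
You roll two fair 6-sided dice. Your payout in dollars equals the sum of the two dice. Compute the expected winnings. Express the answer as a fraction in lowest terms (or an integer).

$7

Distribution of the sum of the two dice: 2 w.p. 1/36, 3 w.p. 1/18, 4 w.p. 1/12, 5 w.p. 1/9, 6 w.p. 5/36, 7 w.p. 1/6, …
E[payout] = (1/36)·2 + (1/18)·3 + (1/12)·4 + (1/9)·5 + (5/36)·6 + (1/6)·7 + (5/36)·8 + (1/9)·9 + (1/12)·10 + (1/18)·11 + (1/36)·12 = 7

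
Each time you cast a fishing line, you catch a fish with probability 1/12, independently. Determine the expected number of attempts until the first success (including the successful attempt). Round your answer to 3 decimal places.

12.000

For a geometric distribution, E[trials] = 1/p = 1/(1/12) = 12.
≈ 12.000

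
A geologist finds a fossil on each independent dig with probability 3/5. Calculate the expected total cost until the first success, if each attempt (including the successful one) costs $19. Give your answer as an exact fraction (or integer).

95/3 dollars

E[#attempts] = 1/p = 5/3; E[cost] = 19·5/3 = 95/3.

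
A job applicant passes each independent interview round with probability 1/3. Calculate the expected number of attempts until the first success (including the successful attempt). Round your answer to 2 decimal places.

3.00

For a geometric distribution, E[trials] = 1/p = 1/(1/3) = 3.
≈ 3.00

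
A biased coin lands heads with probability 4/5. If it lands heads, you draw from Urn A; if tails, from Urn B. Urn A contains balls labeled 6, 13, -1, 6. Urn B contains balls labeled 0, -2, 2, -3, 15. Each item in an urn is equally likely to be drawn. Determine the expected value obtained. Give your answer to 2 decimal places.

E[X | Urn A] = (6 + 13 − 1 + 6)/4 = 6
E[X | Urn B] = (0 − 2 + 2 − 3 + 15)/5 = 12/5
E[X] = (4/5)·6 + (1/5)·12/5 = 132/25 ≈ 5.28

5.28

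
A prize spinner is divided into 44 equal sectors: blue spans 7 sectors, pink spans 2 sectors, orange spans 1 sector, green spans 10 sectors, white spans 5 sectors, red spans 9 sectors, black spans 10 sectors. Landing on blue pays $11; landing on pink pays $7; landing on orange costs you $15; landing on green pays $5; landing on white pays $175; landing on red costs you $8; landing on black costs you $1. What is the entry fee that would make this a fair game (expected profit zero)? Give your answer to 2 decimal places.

$20.89

E[payout] = (7/44)·11 + (2/44)·7 + (1/44)·(-15) + (10/44)·5 + (5/44)·175 + (9/44)·(-8) + (10/44)·(-1) = 919/44
Fair fee = E[payout] = 919/44 ≈ $20.89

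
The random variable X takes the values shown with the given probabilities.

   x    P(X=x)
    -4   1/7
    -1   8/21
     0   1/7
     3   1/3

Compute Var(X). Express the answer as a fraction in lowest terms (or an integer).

2498/441

E[X] = (1/7)·(-4) + (8/21)·(-1) + (1/7)·0 + (1/3)·3 = 1/21
E[X²] = (1/7)·16 + (8/21)·1 + (1/7)·0 + (1/3)·9 = 17/3
Var(X) = 17/3 − (1/21)² = 2498/441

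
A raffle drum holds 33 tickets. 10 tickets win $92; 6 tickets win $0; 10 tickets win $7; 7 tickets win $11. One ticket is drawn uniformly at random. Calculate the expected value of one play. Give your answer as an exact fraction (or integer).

97/3 dollars

E[payout] = (10/33)·92 + (6/33)·0 + (10/33)·7 + (7/33)·11 = 97/3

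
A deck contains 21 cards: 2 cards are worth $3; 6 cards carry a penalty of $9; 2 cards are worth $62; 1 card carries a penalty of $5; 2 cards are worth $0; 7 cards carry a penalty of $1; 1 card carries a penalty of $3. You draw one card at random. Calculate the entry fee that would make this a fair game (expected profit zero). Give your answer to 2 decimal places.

E[payout] = (2/21)·3 + (6/21)·(-9) + (2/21)·62 + (1/21)·(-5) + (2/21)·0 + (7/21)·(-1) + (1/21)·(-3) = 61/21
Fair fee = E[payout] = 61/21 ≈ $2.90

$2.90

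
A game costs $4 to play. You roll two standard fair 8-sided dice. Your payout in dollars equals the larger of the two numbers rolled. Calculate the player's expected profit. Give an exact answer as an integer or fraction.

29/16 dollars

Distribution of the larger of the two numbers rolled: 1 w.p. 1/64, 2 w.p. 3/64, 3 w.p. 5/64, 4 w.p. 7/64, 5 w.p. 9/64, 6 w.p. 11/64, …
E[payout] = (1/64)·1 + (3/64)·2 + (5/64)·3 + (7/64)·4 + (9/64)·5 + (11/64)·6 + (13/64)·7 + (15/64)·8 = 93/16
Expected profit = 93/16 − 4 = 29/16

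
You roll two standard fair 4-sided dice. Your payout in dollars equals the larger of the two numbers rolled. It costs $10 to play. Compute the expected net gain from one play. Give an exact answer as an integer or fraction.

-55/8 dollars

Distribution of the larger of the two numbers rolled: 1 w.p. 1/16, 2 w.p. 3/16, 3 w.p. 5/16, 4 w.p. 7/16
E[payout] = (1/16)·1 + (3/16)·2 + (5/16)·3 + (7/16)·4 = 25/8
Expected profit = 25/8 − 10 = -55/8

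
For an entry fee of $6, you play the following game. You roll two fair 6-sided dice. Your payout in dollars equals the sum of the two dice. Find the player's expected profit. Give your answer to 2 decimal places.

Distribution of the sum of the two dice: 2 w.p. 1/36, 3 w.p. 1/18, 4 w.p. 1/12, 5 w.p. 1/9, 6 w.p. 5/36, 7 w.p. 1/6, …
E[payout] = (1/36)·2 + (1/18)·3 + (1/12)·4 + (1/9)·5 + (5/36)·6 + (1/6)·7 + (5/36)·8 + (1/9)·9 + (1/12)·10 + (1/18)·11 + (1/36)·12 = 7
Expected profit = 7 − 6 = 1 ≈ $1.00

$1.00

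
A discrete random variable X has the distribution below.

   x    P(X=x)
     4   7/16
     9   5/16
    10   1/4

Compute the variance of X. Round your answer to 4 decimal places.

7.4336

E[X] = (7/16)·4 + (5/16)·9 + (1/4)·10 = 113/16
E[X²] = (7/16)·16 + (5/16)·81 + (1/4)·100 = 917/16
Var(X) = 917/16 − (113/16)² = 1903/256 ≈ 7.4336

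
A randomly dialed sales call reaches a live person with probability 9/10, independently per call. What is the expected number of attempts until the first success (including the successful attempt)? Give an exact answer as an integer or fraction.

For a geometric distribution, E[trials] = 1/p = 1/(9/10) = 10/9.

10/9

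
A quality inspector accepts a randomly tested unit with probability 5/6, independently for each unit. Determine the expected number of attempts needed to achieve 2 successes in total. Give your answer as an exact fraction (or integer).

12/5

By linearity (sum of 2 independent geometric waits), E[trials] = 2/p = 2/(5/6) = 12/5.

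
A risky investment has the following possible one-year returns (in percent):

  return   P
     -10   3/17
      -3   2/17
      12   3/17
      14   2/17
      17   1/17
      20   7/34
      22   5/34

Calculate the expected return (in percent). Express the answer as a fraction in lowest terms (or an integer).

E[X] = (3/17)·(-10) + (2/17)·(-3) + (3/17)·12 + (2/17)·14 + (1/17)·17 + (7/34)·20 + (5/34)·22
     = 10

10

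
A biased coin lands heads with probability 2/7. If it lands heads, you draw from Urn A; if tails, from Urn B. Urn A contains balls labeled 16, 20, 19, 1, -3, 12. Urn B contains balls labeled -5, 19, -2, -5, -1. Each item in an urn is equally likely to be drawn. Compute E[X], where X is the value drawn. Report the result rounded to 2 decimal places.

E[X | Urn A] = (16 + 20 + 19 + 1 − 3 + 12)/6 = 65/6
E[X | Urn B] = (-5 + 19 − 2 − 5 − 1)/5 = 6/5
E[X] = (2/7)·65/6 + (5/7)·6/5 = 83/21 ≈ 3.95

3.95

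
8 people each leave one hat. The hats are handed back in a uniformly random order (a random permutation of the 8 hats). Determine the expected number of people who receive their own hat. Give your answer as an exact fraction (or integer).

Let Xᵢ = 1 if person i gets their own hat. For each i, P(Xᵢ=1) = 1/8.
By linearity of expectation, E[X₁+…+X_8] = 8·(1/8) = 1.

1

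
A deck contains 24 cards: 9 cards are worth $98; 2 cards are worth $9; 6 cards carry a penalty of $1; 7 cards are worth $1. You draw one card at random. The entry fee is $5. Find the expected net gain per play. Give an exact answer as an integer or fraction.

E[payout] = (9/24)·98 + (2/24)·9 + (6/24)·(-1) + (7/24)·1 = 901/24
Expected profit = 901/24 − 5 = 781/24

781/24 dollars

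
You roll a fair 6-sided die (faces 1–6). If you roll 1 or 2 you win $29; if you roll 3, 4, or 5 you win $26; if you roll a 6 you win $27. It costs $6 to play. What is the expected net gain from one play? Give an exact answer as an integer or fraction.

127/6 dollars

E[payout] = (1/2)·26 + (1/6)·27 + (1/3)·29 = 163/6
Expected profit = 163/6 − 6 = 127/6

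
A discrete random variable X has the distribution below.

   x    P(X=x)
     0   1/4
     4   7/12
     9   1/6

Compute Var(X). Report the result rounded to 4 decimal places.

E[X] = (1/4)·0 + (7/12)·4 + (1/6)·9 = 23/6
E[X²] = (1/4)·0 + (7/12)·16 + (1/6)·81 = 137/6
Var(X) = 137/6 − (23/6)² = 293/36 ≈ 8.1389

8.1389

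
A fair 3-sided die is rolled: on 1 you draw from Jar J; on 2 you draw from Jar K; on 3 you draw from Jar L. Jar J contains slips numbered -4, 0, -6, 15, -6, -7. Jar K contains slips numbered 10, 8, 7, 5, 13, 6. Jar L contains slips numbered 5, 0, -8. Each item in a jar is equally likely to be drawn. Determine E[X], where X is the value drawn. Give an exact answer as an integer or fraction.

35/18

E[X | Jar J] = (-4 + 0 − 6 + 15 − 6 − 7)/6 = -4/3
E[X | Jar K] = (10 + 8 + 7 + 5 + 13 + 6)/6 = 49/6
E[X | Jar L] = (5 + 0 − 8)/3 = -1
E[X] = (1/3)·(-4/3) + (1/3)·49/6 + (1/3)·(-1) = 35/18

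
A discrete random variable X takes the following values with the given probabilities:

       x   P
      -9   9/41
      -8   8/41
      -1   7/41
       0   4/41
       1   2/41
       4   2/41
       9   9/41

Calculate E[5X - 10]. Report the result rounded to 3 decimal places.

-17.439

E[5x-10] = (9/41)·(-55) + (8/41)·(-50) + (7/41)·(-15) + (4/41)·(-10) + (2/41)·(-5) + (2/41)·10 + (9/41)·35
     = -715/41 ≈ -17.439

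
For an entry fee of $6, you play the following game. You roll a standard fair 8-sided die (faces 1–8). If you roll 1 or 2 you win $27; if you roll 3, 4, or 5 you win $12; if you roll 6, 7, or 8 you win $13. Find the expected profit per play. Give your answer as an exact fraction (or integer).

81/8 dollars

E[payout] = (3/8)·12 + (3/8)·13 + (1/4)·27 = 129/8
Expected profit = 129/8 − 6 = 81/8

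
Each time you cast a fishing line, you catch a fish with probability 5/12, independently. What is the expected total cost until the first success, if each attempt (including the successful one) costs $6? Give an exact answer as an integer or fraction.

72/5 dollars

E[#attempts] = 1/p = 12/5; E[cost] = 6·12/5 = 72/5.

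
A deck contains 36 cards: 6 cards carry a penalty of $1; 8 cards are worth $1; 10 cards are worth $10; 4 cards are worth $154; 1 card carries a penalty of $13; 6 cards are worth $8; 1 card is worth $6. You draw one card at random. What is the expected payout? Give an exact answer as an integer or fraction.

253/12 dollars

E[payout] = (6/36)·(-1) + (8/36)·1 + (10/36)·10 + (4/36)·154 + (1/36)·(-13) + (6/36)·8 + (1/36)·6 = 253/12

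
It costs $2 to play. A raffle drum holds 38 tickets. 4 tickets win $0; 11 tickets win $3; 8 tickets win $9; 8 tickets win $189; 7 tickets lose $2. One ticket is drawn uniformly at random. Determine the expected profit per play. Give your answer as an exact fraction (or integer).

E[payout] = (4/38)·0 + (11/38)·3 + (8/38)·9 + (8/38)·189 + (7/38)·(-2) = 1603/38
Expected profit = 1603/38 − 2 = 1527/38

1527/38 dollars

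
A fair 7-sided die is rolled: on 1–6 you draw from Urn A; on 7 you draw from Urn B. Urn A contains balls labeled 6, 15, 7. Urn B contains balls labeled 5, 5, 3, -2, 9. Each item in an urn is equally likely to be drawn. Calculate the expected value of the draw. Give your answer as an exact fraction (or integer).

E[X | Urn A] = (6 + 15 + 7)/3 = 28/3
E[X | Urn B] = (5 + 5 + 3 − 2 + 9)/5 = 4
E[X] = (6/7)·28/3 + (1/7)·4 = 60/7

60/7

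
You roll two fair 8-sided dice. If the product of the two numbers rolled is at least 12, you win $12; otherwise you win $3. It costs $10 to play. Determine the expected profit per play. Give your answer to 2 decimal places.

E[payout] = (23/64)·3 + (41/64)·12 = 561/64
Expected profit = 561/64 − 10 = -79/64 ≈ -$1.23

-$1.23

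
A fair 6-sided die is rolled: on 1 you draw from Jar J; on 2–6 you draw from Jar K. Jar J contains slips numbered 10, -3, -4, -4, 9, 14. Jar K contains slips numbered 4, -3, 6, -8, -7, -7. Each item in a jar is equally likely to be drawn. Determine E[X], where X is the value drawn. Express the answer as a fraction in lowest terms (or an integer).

E[X | Jar J] = (10 − 3 − 4 − 4 + 9 + 14)/6 = 11/3
E[X | Jar K] = (4 − 3 + 6 − 8 − 7 − 7)/6 = -5/2
E[X] = (1/6)·11/3 + (5/6)·(-5/2) = -53/36

-53/36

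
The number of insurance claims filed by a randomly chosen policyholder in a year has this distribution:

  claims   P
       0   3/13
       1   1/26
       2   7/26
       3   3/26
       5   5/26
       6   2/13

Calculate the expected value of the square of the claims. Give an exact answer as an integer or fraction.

25/2

E[X²] = (3/13)·0 + (1/26)·1 + (7/26)·4 + (3/26)·9 + (5/26)·25 + (2/13)·36
     = 25/2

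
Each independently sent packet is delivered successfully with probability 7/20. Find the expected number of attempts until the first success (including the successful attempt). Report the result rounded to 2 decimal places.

For a geometric distribution, E[trials] = 1/p = 1/(7/20) = 20/7.
≈ 2.86

2.86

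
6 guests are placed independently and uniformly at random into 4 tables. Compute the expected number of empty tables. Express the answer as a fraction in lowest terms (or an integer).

Let Xⱼ=1 if table j is empty. P(Xⱼ=1) = ((4-1)/4)^6 = 729/4096.
By linearity, E[#empty] = 4·729/4096 = 729/1024.

729/1024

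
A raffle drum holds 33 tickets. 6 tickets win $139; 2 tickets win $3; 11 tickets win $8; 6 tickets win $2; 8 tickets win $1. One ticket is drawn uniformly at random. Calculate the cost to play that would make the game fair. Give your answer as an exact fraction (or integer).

316/11 dollars

E[payout] = (6/33)·139 + (2/33)·3 + (11/33)·8 + (6/33)·2 + (8/33)·1 = 316/11
Fair fee = E[payout] = 316/11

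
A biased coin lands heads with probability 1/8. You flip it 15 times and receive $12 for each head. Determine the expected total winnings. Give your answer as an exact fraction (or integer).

45/2 dollars

E[#heads] = 15·1/8 = 15/8 (linearity over flips).
E[winnings] = 12·15/8 = 45/2.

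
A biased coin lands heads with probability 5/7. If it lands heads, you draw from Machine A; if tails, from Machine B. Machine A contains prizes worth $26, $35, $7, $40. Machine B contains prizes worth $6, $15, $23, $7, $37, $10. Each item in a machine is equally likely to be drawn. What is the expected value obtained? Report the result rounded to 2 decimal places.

E[X | Machine A] = (26 + 35 + 7 + 40)/4 = 27
E[X | Machine B] = (6 + 15 + 23 + 7 + 37 + 10)/6 = 49/3
E[X] = (5/7)·27 + (2/7)·49/3 = 503/21 ≈ 23.95

$23.95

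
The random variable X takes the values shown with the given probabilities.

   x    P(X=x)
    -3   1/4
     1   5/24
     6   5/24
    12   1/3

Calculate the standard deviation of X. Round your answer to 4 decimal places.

E[X] = 113/24, E[X²] = 1391/24
Var(X) = E[X²] − (E[X])² = 1391/24 − 12769/576 = 20615/576
SD(X) = √(20615/576) ≈ 5.9825

5.9825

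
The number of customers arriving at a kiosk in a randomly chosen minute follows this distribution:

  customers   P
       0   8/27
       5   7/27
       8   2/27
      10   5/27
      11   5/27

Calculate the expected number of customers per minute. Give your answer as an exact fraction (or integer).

E[X] = (8/27)·0 + (7/27)·5 + (2/27)·8 + (5/27)·10 + (5/27)·11
     = 52/9

52/9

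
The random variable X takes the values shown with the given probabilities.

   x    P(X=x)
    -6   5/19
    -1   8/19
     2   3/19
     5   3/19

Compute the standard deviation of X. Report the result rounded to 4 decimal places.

E[X] = -17/19, E[X²] = 275/19
Var(X) = E[X²] − (E[X])² = 275/19 − 289/361 = 4936/361
SD(X) = √(4936/361) ≈ 3.6977

3.6977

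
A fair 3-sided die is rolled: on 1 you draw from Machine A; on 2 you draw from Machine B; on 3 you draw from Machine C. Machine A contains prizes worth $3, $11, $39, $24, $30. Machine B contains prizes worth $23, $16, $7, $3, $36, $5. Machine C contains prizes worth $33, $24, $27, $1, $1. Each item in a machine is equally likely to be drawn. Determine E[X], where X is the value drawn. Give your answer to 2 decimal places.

E[X | Machine A] = (3 + 11 + 39 + 24 + 30)/5 = 107/5
E[X | Machine B] = (23 + 16 + 7 + 3 + 36 + 5)/6 = 15
E[X | Machine C] = (33 + 24 + 27 + 1 + 1)/5 = 86/5
E[X] = (1/3)·107/5 + (1/3)·15 + (1/3)·86/5 = 268/15 ≈ 17.87

$17.87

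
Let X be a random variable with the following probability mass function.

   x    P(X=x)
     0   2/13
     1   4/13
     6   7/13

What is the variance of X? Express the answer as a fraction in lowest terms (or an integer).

E[X] = (2/13)·0 + (4/13)·1 + (7/13)·6 = 46/13
E[X²] = (2/13)·0 + (4/13)·1 + (7/13)·36 = 256/13
Var(X) = 256/13 − (46/13)² = 1212/169

1212/169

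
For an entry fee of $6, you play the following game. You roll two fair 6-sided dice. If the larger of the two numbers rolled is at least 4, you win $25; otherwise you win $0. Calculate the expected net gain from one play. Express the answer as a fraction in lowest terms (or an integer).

E[payout] = (1/4)·0 + (3/4)·25 = 75/4
Expected profit = 75/4 − 6 = 51/4

51/4 dollars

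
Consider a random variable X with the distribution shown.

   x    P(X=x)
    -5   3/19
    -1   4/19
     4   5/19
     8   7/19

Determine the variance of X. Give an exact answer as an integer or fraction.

436/19

E[X] = (3/19)·(-5) + (4/19)·(-1) + (5/19)·4 + (7/19)·8 = 3
E[X²] = (3/19)·25 + (4/19)·1 + (5/19)·16 + (7/19)·64 = 607/19
Var(X) = 607/19 − (3)² = 436/19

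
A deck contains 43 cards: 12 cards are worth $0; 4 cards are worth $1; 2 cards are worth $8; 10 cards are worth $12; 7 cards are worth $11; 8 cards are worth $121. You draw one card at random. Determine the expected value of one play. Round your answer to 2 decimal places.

$27.56

E[payout] = (12/43)·0 + (4/43)·1 + (2/43)·8 + (10/43)·12 + (7/43)·11 + (8/43)·121 = 1185/43
≈ $27.56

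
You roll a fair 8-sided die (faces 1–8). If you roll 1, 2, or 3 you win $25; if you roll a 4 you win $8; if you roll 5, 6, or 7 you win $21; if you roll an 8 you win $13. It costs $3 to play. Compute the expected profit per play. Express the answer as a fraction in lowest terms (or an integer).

135/8 dollars

E[payout] = (1/8)·8 + (1/8)·13 + (3/8)·21 + (3/8)·25 = 159/8
Expected profit = 159/8 − 3 = 135/8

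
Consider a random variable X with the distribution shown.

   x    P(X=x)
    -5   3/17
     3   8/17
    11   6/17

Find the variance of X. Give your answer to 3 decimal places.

31.889

E[X] = (3/17)·(-5) + (8/17)·3 + (6/17)·11 = 75/17
E[X²] = (3/17)·25 + (8/17)·9 + (6/17)·121 = 873/17
Var(X) = 873/17 − (75/17)² = 9216/289 ≈ 31.889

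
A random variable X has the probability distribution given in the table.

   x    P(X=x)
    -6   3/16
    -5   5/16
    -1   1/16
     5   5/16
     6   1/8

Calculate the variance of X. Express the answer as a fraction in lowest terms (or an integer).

6847/256

E[X] = (3/16)·(-6) + (5/16)·(-5) + (1/16)·(-1) + (5/16)·5 + (1/8)·6 = -7/16
E[X²] = (3/16)·36 + (5/16)·25 + (1/16)·1 + (5/16)·25 + (1/8)·36 = 431/16
Var(X) = 431/16 − (-7/16)² = 6847/256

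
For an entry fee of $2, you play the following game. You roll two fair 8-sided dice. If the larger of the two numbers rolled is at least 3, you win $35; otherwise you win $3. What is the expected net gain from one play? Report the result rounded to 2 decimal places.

$31.00

E[payout] = (1/16)·3 + (15/16)·35 = 33
Expected profit = 33 − 2 = 31 ≈ $31.00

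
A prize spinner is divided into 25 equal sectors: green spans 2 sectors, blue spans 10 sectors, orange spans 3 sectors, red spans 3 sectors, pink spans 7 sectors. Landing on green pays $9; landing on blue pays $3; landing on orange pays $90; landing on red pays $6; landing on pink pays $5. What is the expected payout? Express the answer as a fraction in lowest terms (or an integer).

E[payout] = (2/25)·9 + (10/25)·3 + (3/25)·90 + (3/25)·6 + (7/25)·5 = 371/25

371/25 dollars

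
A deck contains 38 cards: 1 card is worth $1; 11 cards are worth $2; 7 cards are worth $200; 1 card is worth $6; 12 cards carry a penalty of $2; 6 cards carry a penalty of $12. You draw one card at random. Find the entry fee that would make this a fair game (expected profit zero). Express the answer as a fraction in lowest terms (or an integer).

E[payout] = (1/38)·1 + (11/38)·2 + (7/38)·200 + (1/38)·6 + (12/38)·(-2) + (6/38)·(-12) = 1333/38
Fair fee = E[payout] = 1333/38

1333/38 dollars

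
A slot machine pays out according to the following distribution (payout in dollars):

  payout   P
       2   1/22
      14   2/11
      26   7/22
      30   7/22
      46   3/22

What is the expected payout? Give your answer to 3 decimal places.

E[X] = (1/22)·2 + (2/11)·14 + (7/22)·26 + (7/22)·30 + (3/22)·46
     = 294/11 ≈ 26.727

$26.727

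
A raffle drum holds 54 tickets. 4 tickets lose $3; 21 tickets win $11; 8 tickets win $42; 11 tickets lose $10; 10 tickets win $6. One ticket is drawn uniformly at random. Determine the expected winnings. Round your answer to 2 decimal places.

E[payout] = (4/54)·(-3) + (21/54)·11 + (8/54)·42 + (11/54)·(-10) + (10/54)·6 = 505/54
≈ $9.35

$9.35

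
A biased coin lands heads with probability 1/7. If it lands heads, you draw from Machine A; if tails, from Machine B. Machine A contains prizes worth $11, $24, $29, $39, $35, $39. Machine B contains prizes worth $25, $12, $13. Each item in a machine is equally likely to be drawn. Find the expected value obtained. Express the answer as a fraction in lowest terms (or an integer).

37/2 dollars

E[X | Machine A] = (11 + 24 + 29 + 39 + 35 + 39)/6 = 59/2
E[X | Machine B] = (25 + 12 + 13)/3 = 50/3
E[X] = (1/7)·59/2 + (6/7)·50/3 = 37/2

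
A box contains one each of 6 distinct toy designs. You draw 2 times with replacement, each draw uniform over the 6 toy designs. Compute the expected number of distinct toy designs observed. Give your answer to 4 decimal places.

Let Xⱼ=1 if type j appears at least once. P(Xⱼ=1) = 1 − ((6−1)/6)^2 = 11/36.
E[#distinct] = 6·11/36 = 11/6.
≈ 1.8333

1.8333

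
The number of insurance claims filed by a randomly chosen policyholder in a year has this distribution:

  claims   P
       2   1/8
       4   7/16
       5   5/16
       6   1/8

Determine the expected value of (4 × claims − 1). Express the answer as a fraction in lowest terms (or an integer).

E[4x-1] = (1/8)·7 + (7/16)·15 + (5/16)·19 + (1/8)·23
     = 65/4

65/4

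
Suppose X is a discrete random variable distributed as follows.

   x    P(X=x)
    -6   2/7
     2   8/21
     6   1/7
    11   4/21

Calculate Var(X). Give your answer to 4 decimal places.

36.0000

E[X] = (2/7)·(-6) + (8/21)·2 + (1/7)·6 + (4/21)·11 = 2
E[X²] = (2/7)·36 + (8/21)·4 + (1/7)·36 + (4/21)·121 = 40
Var(X) = 40 − (2)² = 36 ≈ 36.0000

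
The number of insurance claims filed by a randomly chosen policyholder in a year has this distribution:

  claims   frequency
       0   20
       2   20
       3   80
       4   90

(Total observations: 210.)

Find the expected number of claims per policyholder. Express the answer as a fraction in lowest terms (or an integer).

Total = 210, so P(claims=0) = 20/210, etc.
E[X] = (2/21)·0 + (2/21)·2 + (8/21)·3 + (3/7)·4
     = 64/21

64/21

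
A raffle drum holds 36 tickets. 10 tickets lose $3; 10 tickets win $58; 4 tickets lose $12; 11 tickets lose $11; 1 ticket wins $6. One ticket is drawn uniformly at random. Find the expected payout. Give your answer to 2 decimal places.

$10.75

E[payout] = (10/36)·(-3) + (10/36)·58 + (4/36)·(-12) + (11/36)·(-11) + (1/36)·6 = 43/4
≈ $10.75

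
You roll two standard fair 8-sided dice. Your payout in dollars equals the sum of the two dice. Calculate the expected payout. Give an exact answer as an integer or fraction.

$9

Distribution of the sum of the two dice: 2 w.p. 1/64, 3 w.p. 1/32, 4 w.p. 3/64, 5 w.p. 1/16, 6 w.p. 5/64, 7 w.p. 3/32, …
E[payout] = (1/64)·2 + (1/32)·3 + (3/64)·4 + (1/16)·5 + (5/64)·6 + (3/32)·7 + (7/64)·8 + (1/8)·9 + (7/64)·10 + (3/32)·11 + (5/64)·12 + (1/16)·13 + (3/64)·14 + (1/32)·15 + (1/64)·16 = 9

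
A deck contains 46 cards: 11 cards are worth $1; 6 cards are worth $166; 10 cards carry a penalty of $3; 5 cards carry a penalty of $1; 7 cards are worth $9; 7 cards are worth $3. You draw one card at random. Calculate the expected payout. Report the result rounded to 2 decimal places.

E[payout] = (11/46)·1 + (6/46)·166 + (10/46)·(-3) + (5/46)·(-1) + (7/46)·9 + (7/46)·3 = 528/23
≈ $22.96

$22.96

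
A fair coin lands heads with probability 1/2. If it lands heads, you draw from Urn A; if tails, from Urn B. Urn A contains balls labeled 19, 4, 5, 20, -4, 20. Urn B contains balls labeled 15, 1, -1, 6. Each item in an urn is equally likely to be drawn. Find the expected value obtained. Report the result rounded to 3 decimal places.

E[X | Urn A] = (19 + 4 + 5 + 20 − 4 + 20)/6 = 32/3
E[X | Urn B] = (15 + 1 − 1 + 6)/4 = 21/4
E[X] = (1/2)·32/3 + (1/2)·21/4 = 191/24 ≈ 7.958

7.958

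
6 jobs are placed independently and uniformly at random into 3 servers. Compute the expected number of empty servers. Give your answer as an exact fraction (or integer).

Let Xⱼ=1 if server j is empty. P(Xⱼ=1) = ((3-1)/3)^6 = 64/729.
By linearity, E[#empty] = 3·64/729 = 64/243.

64/243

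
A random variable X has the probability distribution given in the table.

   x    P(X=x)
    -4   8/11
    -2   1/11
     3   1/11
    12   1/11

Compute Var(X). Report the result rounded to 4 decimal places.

E[X] = (8/11)·(-4) + (1/11)·(-2) + (1/11)·3 + (1/11)·12 = -19/11
E[X²] = (8/11)·16 + (1/11)·4 + (1/11)·9 + (1/11)·144 = 285/11
Var(X) = 285/11 − (-19/11)² = 2774/121 ≈ 22.9256

22.9256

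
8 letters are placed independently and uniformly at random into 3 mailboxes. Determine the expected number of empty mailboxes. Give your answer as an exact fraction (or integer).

256/2187

Let Xⱼ=1 if mailbox j is empty. P(Xⱼ=1) = ((3-1)/3)^8 = 256/6561.
By linearity, E[#empty] = 3·256/6561 = 256/2187.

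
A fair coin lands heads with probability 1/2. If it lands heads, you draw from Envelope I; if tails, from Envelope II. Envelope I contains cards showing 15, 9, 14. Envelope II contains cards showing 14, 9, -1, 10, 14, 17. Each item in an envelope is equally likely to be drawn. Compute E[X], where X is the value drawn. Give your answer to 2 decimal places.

E[X | Envelope I] = (15 + 9 + 14)/3 = 38/3
E[X | Envelope II] = (14 + 9 − 1 + 10 + 14 + 17)/6 = 21/2
E[X] = (1/2)·38/3 + (1/2)·21/2 = 139/12 ≈ 11.58

11.58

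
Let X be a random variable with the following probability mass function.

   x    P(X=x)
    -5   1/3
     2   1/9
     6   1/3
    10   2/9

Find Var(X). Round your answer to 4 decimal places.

35.2840

E[X] = (1/3)·(-5) + (1/9)·2 + (1/3)·6 + (2/9)·10 = 25/9
E[X²] = (1/3)·25 + (1/9)·4 + (1/3)·36 + (2/9)·100 = 43
Var(X) = 43 − (25/9)² = 2858/81 ≈ 35.2840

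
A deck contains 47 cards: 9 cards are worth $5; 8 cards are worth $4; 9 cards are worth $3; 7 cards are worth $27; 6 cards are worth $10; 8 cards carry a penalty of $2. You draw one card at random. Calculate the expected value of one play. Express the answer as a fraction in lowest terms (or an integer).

337/47 dollars

E[payout] = (9/47)·5 + (8/47)·4 + (9/47)·3 + (7/47)·27 + (6/47)·10 + (8/47)·(-2) = 337/47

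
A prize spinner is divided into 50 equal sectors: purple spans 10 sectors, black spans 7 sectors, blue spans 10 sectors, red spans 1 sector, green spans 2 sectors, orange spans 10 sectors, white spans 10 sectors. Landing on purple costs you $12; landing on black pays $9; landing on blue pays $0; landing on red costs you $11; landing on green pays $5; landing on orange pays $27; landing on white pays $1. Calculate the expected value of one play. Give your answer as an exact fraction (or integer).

111/25 dollars

E[payout] = (10/50)·(-12) + (7/50)·9 + (10/50)·0 + (1/50)·(-11) + (2/50)·5 + (10/50)·27 + (10/50)·1 = 111/25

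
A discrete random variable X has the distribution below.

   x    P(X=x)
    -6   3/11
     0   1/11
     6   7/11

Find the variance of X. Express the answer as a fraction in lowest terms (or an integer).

E[X] = (3/11)·(-6) + (1/11)·0 + (7/11)·6 = 24/11
E[X²] = (3/11)·36 + (1/11)·0 + (7/11)·36 = 360/11
Var(X) = 360/11 − (24/11)² = 3384/121

3384/121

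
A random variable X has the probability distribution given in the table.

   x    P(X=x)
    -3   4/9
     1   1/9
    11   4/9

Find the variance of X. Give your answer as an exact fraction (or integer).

400/9

E[X] = (4/9)·(-3) + (1/9)·1 + (4/9)·11 = 11/3
E[X²] = (4/9)·9 + (1/9)·1 + (4/9)·121 = 521/9
Var(X) = 521/9 − (11/3)² = 400/9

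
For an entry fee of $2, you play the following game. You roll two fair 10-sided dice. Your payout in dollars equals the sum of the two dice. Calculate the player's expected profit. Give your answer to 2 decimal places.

Distribution of the sum of the two dice: 2 w.p. 1/100, 3 w.p. 1/50, 4 w.p. 3/100, 5 w.p. 1/25, 6 w.p. 1/20, 7 w.p. 3/50, …
E[payout] = (1/100)·2 + (1/50)·3 + (3/100)·4 + (1/25)·5 + (1/20)·6 + (3/50)·7 + (7/100)·8 + (2/25)·9 + (9/100)·10 + (1/10)·11 + (9/100)·12 + (2/25)·13 + (7/100)·14 + (3/50)·15 + (1/20)·16 + (1/25)·17 + (3/100)·18 + (1/50)·19 + (1/100)·20 = 11
Expected profit = 11 − 2 = 9 ≈ $9.00

$9.00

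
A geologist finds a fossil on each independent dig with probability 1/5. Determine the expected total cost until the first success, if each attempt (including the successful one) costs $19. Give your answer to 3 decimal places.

$95.000

E[#attempts] = 1/p = 5; E[cost] = 19·5 = 95.
≈ 95.000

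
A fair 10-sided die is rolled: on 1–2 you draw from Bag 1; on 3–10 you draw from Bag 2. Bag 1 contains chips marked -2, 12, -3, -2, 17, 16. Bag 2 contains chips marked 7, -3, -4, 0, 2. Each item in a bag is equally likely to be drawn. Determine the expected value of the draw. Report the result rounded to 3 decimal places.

E[X | Bag 1] = (-2 + 12 − 3 − 2 + 17 + 16)/6 = 19/3
E[X | Bag 2] = (7 − 3 − 4 + 0 + 2)/5 = 2/5
E[X] = (1/5)·19/3 + (4/5)·2/5 = 119/75 ≈ 1.587

1.587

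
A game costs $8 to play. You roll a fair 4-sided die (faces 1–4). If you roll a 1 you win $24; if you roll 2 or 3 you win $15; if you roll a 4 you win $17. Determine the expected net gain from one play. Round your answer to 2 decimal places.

E[payout] = (1/2)·15 + (1/4)·17 + (1/4)·24 = 71/4
Expected profit = 71/4 − 8 = 39/4 ≈ $9.75

$9.75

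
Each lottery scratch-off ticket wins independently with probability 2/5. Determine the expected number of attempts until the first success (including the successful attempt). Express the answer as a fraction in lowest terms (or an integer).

For a geometric distribution, E[trials] = 1/p = 1/(2/5) = 5/2.

5/2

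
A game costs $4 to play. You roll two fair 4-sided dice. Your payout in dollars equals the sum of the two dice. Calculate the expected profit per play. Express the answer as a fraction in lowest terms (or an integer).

Distribution of the sum of the two dice: 2 w.p. 1/16, 3 w.p. 1/8, 4 w.p. 3/16, 5 w.p. 1/4, 6 w.p. 3/16, 7 w.p. 1/8, …
E[payout] = (1/16)·2 + (1/8)·3 + (3/16)·4 + (1/4)·5 + (3/16)·6 + (1/8)·7 + (1/16)·8 = 5
Expected profit = 5 − 4 = 1

$1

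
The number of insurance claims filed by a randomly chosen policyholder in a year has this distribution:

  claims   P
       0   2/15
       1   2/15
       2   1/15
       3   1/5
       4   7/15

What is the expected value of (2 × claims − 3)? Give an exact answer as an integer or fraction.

37/15

E[2x-3] = (2/15)·(-3) + (2/15)·(-1) + (1/15)·1 + (1/5)·3 + (7/15)·5
     = 37/15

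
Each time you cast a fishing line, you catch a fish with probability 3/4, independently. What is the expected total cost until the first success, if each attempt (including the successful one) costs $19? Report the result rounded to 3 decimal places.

$25.333

E[#attempts] = 1/p = 4/3; E[cost] = 19·4/3 = 76/3.
≈ 25.333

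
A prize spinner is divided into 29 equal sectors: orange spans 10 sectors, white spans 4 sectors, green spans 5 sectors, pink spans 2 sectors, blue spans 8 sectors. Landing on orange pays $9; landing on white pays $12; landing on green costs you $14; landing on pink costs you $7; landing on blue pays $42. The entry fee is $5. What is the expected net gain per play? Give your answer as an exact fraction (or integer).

245/29 dollars

E[payout] = (10/29)·9 + (4/29)·12 + (5/29)·(-14) + (2/29)·(-7) + (8/29)·42 = 390/29
Expected profit = 390/29 − 5 = 245/29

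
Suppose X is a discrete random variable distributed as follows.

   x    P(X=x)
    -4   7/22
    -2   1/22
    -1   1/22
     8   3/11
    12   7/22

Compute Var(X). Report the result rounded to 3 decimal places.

E[X] = (7/22)·(-4) + (1/22)·(-2) + (1/22)·(-1) + (3/11)·8 + (7/22)·12 = 101/22
E[X²] = (7/22)·16 + (1/22)·4 + (1/22)·1 + (3/11)·64 + (7/22)·144 = 1509/22
Var(X) = 1509/22 − (101/22)² = 22997/484 ≈ 47.514

47.514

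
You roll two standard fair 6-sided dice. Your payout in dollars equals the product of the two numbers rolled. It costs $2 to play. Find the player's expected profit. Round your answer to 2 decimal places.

$10.25

Distribution of the product of the two numbers rolled: 1 w.p. 1/36, 2 w.p. 1/18, 3 w.p. 1/18, 4 w.p. 1/12, 5 w.p. 1/18, 6 w.p. 1/9, …
E[payout] = (1/36)·1 + (1/18)·2 + (1/18)·3 + (1/12)·4 + (1/18)·5 + (1/9)·6 + (1/18)·8 + (1/36)·9 + (1/18)·10 + (1/9)·12 + (1/18)·15 + (1/36)·16 + (1/18)·18 + (1/18)·20 + (1/18)·24 + (1/36)·25 + (1/18)·30 + (1/36)·36 = 49/4
Expected profit = 49/4 − 2 = 41/4 ≈ $10.25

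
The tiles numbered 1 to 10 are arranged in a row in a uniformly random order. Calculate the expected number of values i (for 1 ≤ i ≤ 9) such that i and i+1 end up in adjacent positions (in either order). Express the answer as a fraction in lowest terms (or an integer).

For each i ∈ {1,…,9}, let Xᵢ = 1 if i and i+1 are adjacent. P(Xᵢ=1) = 2·(10−1)!/10! = 2/10.
By linearity, E[ΣXᵢ] = (9)·(2/10) = 9/5.

9/5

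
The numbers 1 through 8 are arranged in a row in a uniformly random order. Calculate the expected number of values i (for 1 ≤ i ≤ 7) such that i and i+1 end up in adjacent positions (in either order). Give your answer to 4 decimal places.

1.7500

For each i ∈ {1,…,7}, let Xᵢ = 1 if i and i+1 are adjacent. P(Xᵢ=1) = 2·(8−1)!/8! = 2/8.
By linearity, E[ΣXᵢ] = (7)·(2/8) = 7/4.
≈ 1.7500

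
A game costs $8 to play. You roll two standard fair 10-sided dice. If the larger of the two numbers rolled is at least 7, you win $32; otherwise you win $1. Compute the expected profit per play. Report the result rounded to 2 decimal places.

$12.84

E[payout] = (9/25)·1 + (16/25)·32 = 521/25
Expected profit = 521/25 − 8 = 321/25 ≈ $12.84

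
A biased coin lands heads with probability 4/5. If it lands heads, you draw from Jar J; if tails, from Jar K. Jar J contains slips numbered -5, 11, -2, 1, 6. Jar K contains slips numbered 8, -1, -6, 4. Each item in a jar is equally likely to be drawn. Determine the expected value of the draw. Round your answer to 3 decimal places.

2.010

E[X | Jar J] = (-5 + 11 − 2 + 1 + 6)/5 = 11/5
E[X | Jar K] = (8 − 1 − 6 + 4)/4 = 5/4
E[X] = (4/5)·11/5 + (1/5)·5/4 = 201/100 ≈ 2.010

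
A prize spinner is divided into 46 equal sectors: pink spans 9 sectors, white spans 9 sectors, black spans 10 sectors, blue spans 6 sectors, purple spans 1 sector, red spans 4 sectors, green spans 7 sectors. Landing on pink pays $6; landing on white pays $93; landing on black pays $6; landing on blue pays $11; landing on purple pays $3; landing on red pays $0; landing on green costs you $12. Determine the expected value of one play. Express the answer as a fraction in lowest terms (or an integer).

E[payout] = (9/46)·6 + (9/46)·93 + (10/46)·6 + (6/46)·11 + (1/46)·3 + (4/46)·0 + (7/46)·(-12) = 468/23

468/23 dollars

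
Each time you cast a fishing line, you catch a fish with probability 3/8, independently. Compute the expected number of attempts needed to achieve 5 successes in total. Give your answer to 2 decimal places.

By linearity (sum of 5 independent geometric waits), E[trials] = 5/p = 5/(3/8) = 40/3.
≈ 13.33

13.33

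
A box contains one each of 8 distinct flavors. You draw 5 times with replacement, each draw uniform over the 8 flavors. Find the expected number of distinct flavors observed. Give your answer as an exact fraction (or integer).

Let Xⱼ=1 if type j appears at least once. P(Xⱼ=1) = 1 − ((8−1)/8)^5 = 15961/32768.
E[#distinct] = 8·15961/32768 = 15961/4096.

15961/4096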